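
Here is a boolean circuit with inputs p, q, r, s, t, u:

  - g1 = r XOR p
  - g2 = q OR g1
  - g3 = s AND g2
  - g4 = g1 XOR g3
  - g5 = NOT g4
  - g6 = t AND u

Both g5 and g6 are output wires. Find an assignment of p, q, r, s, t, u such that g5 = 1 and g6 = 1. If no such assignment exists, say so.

p=0, q=1, r=1, s=1, t=1, u=1

Check with p=0, q=1, r=1, s=1, t=1, u=1:
g1 = r XOR p = 1 XOR 0 = 1
g2 = q OR g1 = 1 OR 1 = 1
g3 = s AND g2 = 1 AND 1 = 1
g4 = g1 XOR g3 = 1 XOR 1 = 0
g5 = NOT g4 = NOT 0 = 1
g6 = t AND u = 1 AND 1 = 1
So g5 = 1 and g6 = 1.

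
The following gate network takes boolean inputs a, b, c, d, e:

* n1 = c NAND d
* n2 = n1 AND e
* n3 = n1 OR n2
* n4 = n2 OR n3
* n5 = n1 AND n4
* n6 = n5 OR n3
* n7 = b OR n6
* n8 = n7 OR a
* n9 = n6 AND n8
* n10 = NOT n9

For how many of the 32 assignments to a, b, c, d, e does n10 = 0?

n10 = NOT n9 must be 0, so n9 = 1.
n9 = n6 AND n8 must be 1, so both n6 = 1 and n8 = 1.
n6 = n5 OR n3 must be 1, so at least one of n5, n3 is 1.
Enumerating the 32 input combinations, 24 give n10 = 0 and 8 give n10 = 1.

24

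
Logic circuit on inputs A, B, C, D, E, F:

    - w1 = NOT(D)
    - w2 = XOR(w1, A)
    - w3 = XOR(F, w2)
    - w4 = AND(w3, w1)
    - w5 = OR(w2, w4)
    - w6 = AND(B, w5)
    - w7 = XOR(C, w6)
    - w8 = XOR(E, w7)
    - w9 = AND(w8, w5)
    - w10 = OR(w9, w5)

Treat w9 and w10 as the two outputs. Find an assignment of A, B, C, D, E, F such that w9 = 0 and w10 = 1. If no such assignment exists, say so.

A=0, B=1, C=0, D=0, E=1, F=0

Check with A=0, B=1, C=0, D=0, E=1, F=0:
w1 = NOT(D) = NOT 0 = 1
w2 = XOR(w1, A) = XOR(1, 0) = 1
w3 = XOR(F, w2) = XOR(0, 1) = 1
w4 = AND(w3, w1) = AND(1, 1) = 1
w5 = OR(w2, w4) = OR(1, 1) = 1
w6 = AND(B, w5) = AND(1, 1) = 1
w7 = XOR(C, w6) = XOR(0, 1) = 1
w8 = XOR(E, w7) = XOR(1, 1) = 0
w9 = AND(w8, w5) = AND(0, 1) = 0
w10 = OR(w9, w5) = OR(0, 1) = 1
So w9 = 0 and w10 = 1.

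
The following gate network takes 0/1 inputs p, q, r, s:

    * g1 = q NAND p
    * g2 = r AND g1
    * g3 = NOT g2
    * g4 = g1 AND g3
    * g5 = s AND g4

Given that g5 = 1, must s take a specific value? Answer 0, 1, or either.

1

g5 = s AND g4 must be 1, so both s = 1 and g4 = 1.
g4 = g1 AND g3 must be 1, so both g1 = 1 and g3 = 1.
g1 = q NAND p must be 1, so at least one of q, p is 0.
Every assignment with g5 = 1 has s = 1; there are 3 such assignment(s).
  p=0, q=0, r=0, s=1
  p=0, q=1, r=0, s=1
  p=1, q=0, r=0, s=1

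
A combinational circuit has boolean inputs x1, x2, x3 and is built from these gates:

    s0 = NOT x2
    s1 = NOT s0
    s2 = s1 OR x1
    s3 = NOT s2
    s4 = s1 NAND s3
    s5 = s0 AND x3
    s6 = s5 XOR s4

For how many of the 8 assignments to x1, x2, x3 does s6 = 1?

s6 = s5 XOR s4 must be 1, so s5 and s4 differ.
Enumerating the 8 input combinations, 6 give s6 = 1 and 2 give s6 = 0.

6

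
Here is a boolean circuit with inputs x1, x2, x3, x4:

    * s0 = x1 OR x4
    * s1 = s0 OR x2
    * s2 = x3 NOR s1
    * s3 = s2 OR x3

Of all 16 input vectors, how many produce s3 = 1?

9

s3 = s2 OR x3 must be 1, so at least one of s2, x3 is 1.
Enumerating the 16 input combinations, 9 give s3 = 1 and 7 give s3 = 0.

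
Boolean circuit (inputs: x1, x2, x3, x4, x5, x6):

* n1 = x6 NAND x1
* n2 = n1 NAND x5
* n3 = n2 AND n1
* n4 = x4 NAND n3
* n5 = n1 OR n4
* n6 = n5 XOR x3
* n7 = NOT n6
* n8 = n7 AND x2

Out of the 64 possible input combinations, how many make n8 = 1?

n8 = n7 AND x2 must be 1, so both n7 = 1 and x2 = 1.
n7 = NOT n6 must be 1, so n6 = 0.
Enumerating the 64 input combinations, 16 give n8 = 1 and 48 give n8 = 0.

16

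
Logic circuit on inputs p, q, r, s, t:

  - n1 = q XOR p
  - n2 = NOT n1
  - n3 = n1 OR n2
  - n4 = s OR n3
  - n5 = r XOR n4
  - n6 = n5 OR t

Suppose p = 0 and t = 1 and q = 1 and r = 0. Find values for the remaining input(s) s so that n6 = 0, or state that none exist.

no solution exists

With p = 0 and t = 1 and q = 1 and r = 0 fixed, none of the 2 settings of s give n6 = 0.
For example, with s=0:
n1 = q XOR p = 1 XOR 0 = 1
n2 = NOT n1 = NOT 1 = 0
n3 = n1 OR n2 = 1 OR 0 = 1
n4 = s OR n3 = 0 OR 1 = 1
n5 = r XOR n4 = 0 XOR 1 = 1
n6 = n5 OR t = 1 OR 1 = 1
giving n6 = 1 ≠ 0.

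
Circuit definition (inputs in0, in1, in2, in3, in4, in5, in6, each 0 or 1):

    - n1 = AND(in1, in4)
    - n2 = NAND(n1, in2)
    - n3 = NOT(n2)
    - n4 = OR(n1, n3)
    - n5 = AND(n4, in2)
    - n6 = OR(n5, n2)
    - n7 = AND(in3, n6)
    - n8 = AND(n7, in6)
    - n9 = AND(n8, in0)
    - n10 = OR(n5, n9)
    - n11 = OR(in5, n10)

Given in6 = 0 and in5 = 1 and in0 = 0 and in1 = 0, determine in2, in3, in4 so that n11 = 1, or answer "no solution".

n11 = OR(in5, n10) must be 1, so at least one of in5, n10 is 1.
Check with in6 = 0 and in5 = 1 and in0 = 0 and in1 = 0 and in2=0, in3=0, in4=0:
n1 = AND(in1, in4) = AND(0, 0) = 0
n2 = NAND(n1, in2) = NAND(0, 0) = 1
n3 = NOT(n2) = NOT 1 = 0
n4 = OR(n1, n3) = OR(0, 0) = 0
n5 = AND(n4, in2) = AND(0, 0) = 0
n6 = OR(n5, n2) = OR(0, 1) = 1
n7 = AND(in3, n6) = AND(0, 1) = 0
n8 = AND(n7, in6) = AND(0, 0) = 0
n9 = AND(n8, in0) = AND(0, 0) = 0
n10 = OR(n5, n9) = OR(0, 0) = 0
n11 = OR(in5, n10) = OR(1, 0) = 1
So n11 = 1.

in2=0 in3=0 in4=0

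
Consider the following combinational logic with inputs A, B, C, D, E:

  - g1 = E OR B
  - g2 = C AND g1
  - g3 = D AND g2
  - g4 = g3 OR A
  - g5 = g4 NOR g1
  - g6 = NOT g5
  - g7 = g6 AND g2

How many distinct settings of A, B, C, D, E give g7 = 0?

20

g7 = g6 AND g2 must be 0, so at least one of g6, g2 is 0.
Enumerating the 32 input combinations, 20 give g7 = 0 and 12 give g7 = 1.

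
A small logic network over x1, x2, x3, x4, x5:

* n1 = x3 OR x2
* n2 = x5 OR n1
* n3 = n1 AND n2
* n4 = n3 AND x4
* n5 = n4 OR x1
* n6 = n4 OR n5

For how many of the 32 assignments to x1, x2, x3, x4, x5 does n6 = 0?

10

n6 = n4 OR n5 must be 0, so both n4 = 0 and n5 = 0.
n4 = n3 AND x4 must be 0, so at least one of n3, x4 is 0.
n5 = n4 OR x1 must be 0, so both n4 = 0 and x1 = 0.
Enumerating the 32 input combinations, 10 give n6 = 0 and 22 give n6 = 1.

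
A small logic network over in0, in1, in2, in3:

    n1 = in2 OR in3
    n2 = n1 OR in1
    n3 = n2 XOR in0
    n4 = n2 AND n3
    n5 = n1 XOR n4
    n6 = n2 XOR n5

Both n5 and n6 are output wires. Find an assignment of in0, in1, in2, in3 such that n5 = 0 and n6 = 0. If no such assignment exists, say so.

Check with in0=0, in1=0, in2=0, in3=0:
n1 = in2 OR in3 = 0 OR 0 = 0
n2 = n1 OR in1 = 0 OR 0 = 0
n3 = n2 XOR in0 = 0 XOR 0 = 0
n4 = n2 AND n3 = 0 AND 0 = 0
n5 = n1 XOR n4 = 0 XOR 0 = 0
n6 = n2 XOR n5 = 0 XOR 0 = 0
So n5 = 0 and n6 = 0.

in0=0, in1=0, in2=0, in3=0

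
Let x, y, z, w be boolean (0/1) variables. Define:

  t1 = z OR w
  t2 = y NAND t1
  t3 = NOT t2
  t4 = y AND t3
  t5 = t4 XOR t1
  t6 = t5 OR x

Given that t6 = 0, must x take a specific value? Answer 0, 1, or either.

0

t6 = t5 OR x must be 0, so both t5 = 0 and x = 0.
t5 = t4 XOR t1 must be 0, so t4 and t1 are equal.
Every assignment with t6 = 0 has x = 0; there are 5 such assignment(s).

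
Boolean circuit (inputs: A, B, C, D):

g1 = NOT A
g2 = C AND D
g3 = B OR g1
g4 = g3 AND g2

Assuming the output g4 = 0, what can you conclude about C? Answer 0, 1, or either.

Both values of C occur among assignments with g4 = 0:
  C=0: A=0, B=0, C=0, D=0
  C=1: A=0, B=0, C=1, D=0

either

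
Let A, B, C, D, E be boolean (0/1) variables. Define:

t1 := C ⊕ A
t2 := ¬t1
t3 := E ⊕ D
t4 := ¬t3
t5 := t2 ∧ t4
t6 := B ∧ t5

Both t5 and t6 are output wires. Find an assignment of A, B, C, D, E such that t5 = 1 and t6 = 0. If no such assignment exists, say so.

A=1, B=0, C=1, D=1, E=1

Check with A=1, B=0, C=1, D=1, E=1:
t1 = C ⊕ A = 1 ⊕ 1 = 0
t2 = ¬t1 = ¬0 = 1
t3 = E ⊕ D = 1 ⊕ 1 = 0
t4 = ¬t3 = ¬0 = 1
t5 = t2 ∧ t4 = 1 ∧ 1 = 1
t6 = B ∧ t5 = 0 ∧ 1 = 0
So t5 = 1 and t6 = 0.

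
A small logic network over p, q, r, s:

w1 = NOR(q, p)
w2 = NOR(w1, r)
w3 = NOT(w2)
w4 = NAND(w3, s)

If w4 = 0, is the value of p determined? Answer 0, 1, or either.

Both values of p occur among assignments with w4 = 0:
  p=0: p=0, q=0, r=0, s=1
  p=1: p=1, q=0, r=1, s=1

either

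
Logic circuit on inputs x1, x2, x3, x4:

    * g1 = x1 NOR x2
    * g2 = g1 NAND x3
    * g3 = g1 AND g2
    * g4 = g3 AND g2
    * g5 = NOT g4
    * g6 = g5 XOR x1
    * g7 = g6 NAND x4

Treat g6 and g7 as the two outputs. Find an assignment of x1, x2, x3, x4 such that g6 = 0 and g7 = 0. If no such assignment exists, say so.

no solution exists

Across all 16 input combinations, none give both g6 = 0 and g7 = 0.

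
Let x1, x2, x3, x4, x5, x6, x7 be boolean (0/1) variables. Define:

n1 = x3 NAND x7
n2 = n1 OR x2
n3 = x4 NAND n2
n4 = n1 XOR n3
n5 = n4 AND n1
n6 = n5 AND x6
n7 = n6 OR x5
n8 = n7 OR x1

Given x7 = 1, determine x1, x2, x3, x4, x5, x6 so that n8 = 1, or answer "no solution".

x1=1, x2=1, x3=0, x4=1, x5=0, x6=1

Check with x7 = 1 and x1=1, x2=1, x3=0, x4=1, x5=0, x6=1:
n1 = x3 NAND x7 = 0 NAND 1 = 1
n2 = n1 OR x2 = 1 OR 1 = 1
n3 = x4 NAND n2 = 1 NAND 1 = 0
n4 = n1 XOR n3 = 1 XOR 0 = 1
n5 = n4 AND n1 = 1 AND 1 = 1
n6 = n5 AND x6 = 1 AND 1 = 1
n7 = n6 OR x5 = 1 OR 0 = 1
n8 = n7 OR x1 = 1 OR 1 = 1
So n8 = 1.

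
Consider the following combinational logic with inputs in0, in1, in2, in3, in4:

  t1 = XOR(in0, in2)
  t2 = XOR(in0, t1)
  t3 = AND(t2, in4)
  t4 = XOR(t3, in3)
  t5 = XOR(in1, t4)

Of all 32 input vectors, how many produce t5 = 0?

16

t5 = XOR(in1, t4) must be 0, so in1 and t4 are equal.
Enumerating the 32 input combinations, 16 give t5 = 0 and 16 give t5 = 1.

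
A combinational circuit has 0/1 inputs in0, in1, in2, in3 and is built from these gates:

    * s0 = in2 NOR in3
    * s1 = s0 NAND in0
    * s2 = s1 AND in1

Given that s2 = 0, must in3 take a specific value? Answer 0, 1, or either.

either

Both values of in3 occur among assignments with s2 = 0:
  in3=0: in0=0, in1=0, in2=0, in3=0
  in3=1: in0=0, in1=0, in2=0, in3=1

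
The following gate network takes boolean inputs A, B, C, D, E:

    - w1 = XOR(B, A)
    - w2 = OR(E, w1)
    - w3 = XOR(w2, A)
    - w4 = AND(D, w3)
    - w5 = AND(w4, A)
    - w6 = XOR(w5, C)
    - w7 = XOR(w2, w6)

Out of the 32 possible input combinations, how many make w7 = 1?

w7 = XOR(w2, w6) must be 1, so w2 and w6 differ.
Enumerating the 32 input combinations, 16 give w7 = 1 and 16 give w7 = 0.

16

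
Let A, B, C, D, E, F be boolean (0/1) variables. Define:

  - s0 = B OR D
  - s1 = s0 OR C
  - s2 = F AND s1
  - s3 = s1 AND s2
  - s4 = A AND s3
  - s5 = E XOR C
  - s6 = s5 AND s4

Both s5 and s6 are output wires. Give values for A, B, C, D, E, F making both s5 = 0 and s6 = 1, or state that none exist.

no solution exists

Across all 64 input combinations, none give both s5 = 0 and s6 = 1.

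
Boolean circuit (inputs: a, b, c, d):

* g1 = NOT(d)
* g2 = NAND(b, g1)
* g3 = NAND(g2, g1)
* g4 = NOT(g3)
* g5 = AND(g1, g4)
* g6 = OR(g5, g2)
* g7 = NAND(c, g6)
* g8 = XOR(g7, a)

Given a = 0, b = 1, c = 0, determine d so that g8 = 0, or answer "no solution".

With a = 0, b = 1, c = 0 fixed, none of the 2 settings of d give g8 = 0.
For example, with d=1:
g1 = NOT(d) = NOT 1 = 0
g2 = NAND(b, g1) = NAND(1, 0) = 1
g3 = NAND(g2, g1) = NAND(1, 0) = 1
g4 = NOT(g3) = NOT 1 = 0
g5 = AND(g1, g4) = AND(0, 0) = 0
g6 = OR(g5, g2) = OR(0, 1) = 1
g7 = NAND(c, g6) = NAND(0, 1) = 1
g8 = XOR(g7, a) = XOR(1, 0) = 1
giving g8 = 1 ≠ 0.

no solution exists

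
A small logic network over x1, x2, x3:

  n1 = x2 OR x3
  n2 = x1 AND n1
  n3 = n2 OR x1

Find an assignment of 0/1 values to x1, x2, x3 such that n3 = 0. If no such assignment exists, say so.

x1=0 x2=1 x3=0

n3 = n2 OR x1 must be 0, so both n2 = 0 and x1 = 0.
n2 = x1 AND n1 must be 0, so at least one of x1, n1 is 0.
Check with x1=0 x2=1 x3=0:
n1 = x2 OR x3 = 1 OR 0 = 1
n2 = x1 AND n1 = 0 AND 1 = 0
n3 = n2 OR x1 = 0 OR 0 = 0
So n3 = 0 as required.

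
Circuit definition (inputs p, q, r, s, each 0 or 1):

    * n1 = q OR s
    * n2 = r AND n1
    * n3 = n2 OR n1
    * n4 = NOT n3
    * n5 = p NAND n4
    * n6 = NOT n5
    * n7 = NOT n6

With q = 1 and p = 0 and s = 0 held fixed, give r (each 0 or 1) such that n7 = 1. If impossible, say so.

r=1

n7 = NOT n6 must be 1, so n6 = 0.
Check with q = 1 and p = 0 and s = 0 and r=1:
n1 = q OR s = 1 OR 0 = 1
n2 = r AND n1 = 1 AND 1 = 1
n3 = n2 OR n1 = 1 OR 1 = 1
n4 = NOT n3 = NOT 1 = 0
n5 = p NAND n4 = 0 NAND 0 = 1
n6 = NOT n5 = NOT 1 = 0
n7 = NOT n6 = NOT 0 = 1
So n7 = 1.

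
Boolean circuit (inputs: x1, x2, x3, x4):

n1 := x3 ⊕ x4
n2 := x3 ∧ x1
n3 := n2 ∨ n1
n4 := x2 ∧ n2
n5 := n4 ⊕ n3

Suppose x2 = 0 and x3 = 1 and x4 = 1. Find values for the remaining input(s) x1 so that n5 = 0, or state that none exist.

Check with x2 = 0 and x3 = 1 and x4 = 1 and x1=0:
n1 = x3 ⊕ x4 = 1 ⊕ 1 = 0
n2 = x3 ∧ x1 = 1 ∧ 0 = 0
n3 = n2 ∨ n1 = 0 ∨ 0 = 0
n4 = x2 ∧ n2 = 0 ∧ 0 = 0
n5 = n4 ⊕ n3 = 0 ⊕ 0 = 0
So n5 = 0.

x1=0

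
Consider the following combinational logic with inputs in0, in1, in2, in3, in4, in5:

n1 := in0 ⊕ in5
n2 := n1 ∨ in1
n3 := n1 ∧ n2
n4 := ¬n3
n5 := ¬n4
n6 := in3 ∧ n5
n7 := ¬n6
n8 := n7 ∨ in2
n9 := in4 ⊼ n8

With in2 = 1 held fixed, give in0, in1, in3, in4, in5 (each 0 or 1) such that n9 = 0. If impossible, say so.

in0=0, in1=1, in3=1, in4=1, in5=0

n9 = in4 ⊼ n8 must be 0, so both in4 = 1 and n8 = 1.
Check with in2 = 1 and in0=0, in1=1, in3=1, in4=1, in5=0:
n1 = in0 ⊕ in5 = 0 ⊕ 0 = 0
n2 = n1 ∨ in1 = 0 ∨ 1 = 1
n3 = n1 ∧ n2 = 0 ∧ 1 = 0
n4 = ¬n3 = ¬0 = 1
n5 = ¬n4 = ¬1 = 0
n6 = in3 ∧ n5 = 1 ∧ 0 = 0
n7 = ¬n6 = ¬0 = 1
n8 = n7 ∨ in2 = 1 ∨ 1 = 1
n9 = in4 ⊼ n8 = 1 ⊼ 1 = 0
So n9 = 0.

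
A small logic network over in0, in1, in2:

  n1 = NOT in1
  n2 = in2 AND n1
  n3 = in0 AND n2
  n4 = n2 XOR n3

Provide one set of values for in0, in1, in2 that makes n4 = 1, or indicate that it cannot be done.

in0=0 in1=0 in2=1

Check with in0=0 in1=0 in2=1:
n1 = NOT in1 = NOT 0 = 1
n2 = in2 AND n1 = 1 AND 1 = 1
n3 = in0 AND n2 = 0 AND 1 = 0
n4 = n2 XOR n3 = 1 XOR 0 = 1
So n4 = 1 as required.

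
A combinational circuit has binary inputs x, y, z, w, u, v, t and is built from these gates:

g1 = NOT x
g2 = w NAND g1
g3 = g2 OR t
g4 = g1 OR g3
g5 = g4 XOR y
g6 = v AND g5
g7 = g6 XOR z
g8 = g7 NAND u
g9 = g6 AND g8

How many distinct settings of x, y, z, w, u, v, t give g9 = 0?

g9 = g6 AND g8 must be 0, so at least one of g6, g8 is 0.
Enumerating the 128 input combinations, 104 give g9 = 0 and 24 give g9 = 1.

104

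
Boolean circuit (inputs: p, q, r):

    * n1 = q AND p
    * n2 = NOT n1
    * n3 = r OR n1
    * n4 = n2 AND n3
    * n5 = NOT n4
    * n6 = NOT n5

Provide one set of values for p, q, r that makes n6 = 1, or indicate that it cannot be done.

p=0 q=1 r=1

n6 = NOT n5 must be 1, so n5 = 0.
n5 = NOT n4 must be 0, so n4 = 1.
n4 = n2 AND n3 must be 1, so both n2 = 1 and n3 = 1.
Check with p=0 q=1 r=1:
n1 = q AND p = 1 AND 0 = 0
n2 = NOT n1 = NOT 0 = 1
n3 = r OR n1 = 1 OR 0 = 1
n4 = n2 AND n3 = 1 AND 1 = 1
n5 = NOT n4 = NOT 1 = 0
n6 = NOT n5 = NOT 0 = 1
So n6 = 1 as required.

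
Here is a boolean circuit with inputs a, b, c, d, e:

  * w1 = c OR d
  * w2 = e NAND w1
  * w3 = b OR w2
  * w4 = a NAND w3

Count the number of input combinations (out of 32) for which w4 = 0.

w4 = a NAND w3 must be 0, so both a = 1 and w3 = 1.
w3 = b OR w2 must be 1, so at least one of b, w2 is 1.
Enumerating the 32 input combinations, 13 give w4 = 0 and 19 give w4 = 1.

13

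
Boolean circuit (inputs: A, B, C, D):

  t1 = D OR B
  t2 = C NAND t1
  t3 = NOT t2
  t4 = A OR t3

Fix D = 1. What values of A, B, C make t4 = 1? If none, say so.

A=1, B=1, C=1

t4 = A OR t3 must be 1, so at least one of A, t3 is 1.
Check with D = 1 and A=1, B=1, C=1:
t1 = D OR B = 1 OR 1 = 1
t2 = C NAND t1 = 1 NAND 1 = 0
t3 = NOT t2 = NOT 0 = 1
t4 = A OR t3 = 1 OR 1 = 1
So t4 = 1.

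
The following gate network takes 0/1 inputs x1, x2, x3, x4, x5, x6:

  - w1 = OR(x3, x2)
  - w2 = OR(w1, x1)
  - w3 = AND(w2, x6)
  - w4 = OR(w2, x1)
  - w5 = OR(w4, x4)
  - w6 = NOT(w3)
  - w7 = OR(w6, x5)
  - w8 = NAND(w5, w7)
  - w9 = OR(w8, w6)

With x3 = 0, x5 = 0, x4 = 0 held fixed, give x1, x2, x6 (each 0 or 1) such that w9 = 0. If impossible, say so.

With x3 = 0, x5 = 0, x4 = 0 fixed, none of the 8 settings of x1, x2, x6 give w9 = 0.
For example, with x1=0, x2=0, x6=0:
w1 = OR(x3, x2) = OR(0, 0) = 0
w2 = OR(w1, x1) = OR(0, 0) = 0
w3 = AND(w2, x6) = AND(0, 0) = 0
w4 = OR(w2, x1) = OR(0, 0) = 0
w5 = OR(w4, x4) = OR(0, 0) = 0
w6 = NOT(w3) = NOT 0 = 1
w7 = OR(w6, x5) = OR(1, 0) = 1
w8 = NAND(w5, w7) = NAND(0, 1) = 1
w9 = OR(w8, w6) = OR(1, 1) = 1
giving w9 = 1 ≠ 0.

no solution exists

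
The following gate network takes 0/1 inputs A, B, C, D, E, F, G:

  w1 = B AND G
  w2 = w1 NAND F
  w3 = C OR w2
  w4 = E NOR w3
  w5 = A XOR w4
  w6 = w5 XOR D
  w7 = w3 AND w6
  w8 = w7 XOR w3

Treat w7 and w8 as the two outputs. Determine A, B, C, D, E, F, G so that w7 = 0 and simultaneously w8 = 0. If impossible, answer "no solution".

Check with A=1, B=1, C=0, D=1, E=1, F=1, G=1:
w1 = B AND G = 1 AND 1 = 1
w2 = w1 NAND F = 1 NAND 1 = 0
w3 = C OR w2 = 0 OR 0 = 0
w4 = E NOR w3 = 1 NOR 0 = 0
w5 = A XOR w4 = 1 XOR 0 = 1
w6 = w5 XOR D = 1 XOR 1 = 0
w7 = w3 AND w6 = 0 AND 0 = 0
w8 = w7 XOR w3 = 0 XOR 0 = 0
So w7 = 0 and w8 = 0.

A=1, B=1, C=0, D=1, E=1, F=1, G=1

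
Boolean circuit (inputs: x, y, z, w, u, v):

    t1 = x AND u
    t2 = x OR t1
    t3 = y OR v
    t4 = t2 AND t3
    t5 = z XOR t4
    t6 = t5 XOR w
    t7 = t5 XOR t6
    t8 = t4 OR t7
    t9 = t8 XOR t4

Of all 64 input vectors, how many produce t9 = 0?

t9 = t8 XOR t4 must be 0, so t8 and t4 are equal.
Enumerating the 64 input combinations, 44 give t9 = 0 and 20 give t9 = 1.

44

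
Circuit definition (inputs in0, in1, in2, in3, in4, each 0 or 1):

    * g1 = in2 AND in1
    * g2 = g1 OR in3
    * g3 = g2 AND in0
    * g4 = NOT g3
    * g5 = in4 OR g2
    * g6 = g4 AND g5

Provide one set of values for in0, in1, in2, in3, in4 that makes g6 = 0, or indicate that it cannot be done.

g6 = g4 AND g5 must be 0, so at least one of g4, g5 is 0.
Check with in0=1 in1=0 in2=1 in3=1 in4=1:
g1 = in2 AND in1 = 1 AND 0 = 0
g2 = g1 OR in3 = 0 OR 1 = 1
g3 = g2 AND in0 = 1 AND 1 = 1
g4 = NOT g3 = NOT 1 = 0
g5 = in4 OR g2 = 1 OR 1 = 1
g6 = g4 AND g5 = 0 AND 1 = 0
So g6 = 0 as required.

in0=1 in1=0 in2=1 in3=1 in4=1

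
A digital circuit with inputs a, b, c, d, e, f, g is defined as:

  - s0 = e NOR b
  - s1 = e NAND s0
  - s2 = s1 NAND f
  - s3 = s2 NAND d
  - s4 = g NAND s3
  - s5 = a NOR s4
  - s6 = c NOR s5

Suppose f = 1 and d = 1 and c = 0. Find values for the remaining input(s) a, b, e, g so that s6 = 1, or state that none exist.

Check with f = 1 and d = 1 and c = 0 and a=1, b=1, e=0, g=1:
s0 = e NOR b = 0 NOR 1 = 0
s1 = e NAND s0 = 0 NAND 0 = 1
s2 = s1 NAND f = 1 NAND 1 = 0
s3 = s2 NAND d = 0 NAND 1 = 1
s4 = g NAND s3 = 1 NAND 1 = 0
s5 = a NOR s4 = 1 NOR 0 = 0
s6 = c NOR s5 = 0 NOR 0 = 1
So s6 = 1.

a=1, b=1, e=0, g=1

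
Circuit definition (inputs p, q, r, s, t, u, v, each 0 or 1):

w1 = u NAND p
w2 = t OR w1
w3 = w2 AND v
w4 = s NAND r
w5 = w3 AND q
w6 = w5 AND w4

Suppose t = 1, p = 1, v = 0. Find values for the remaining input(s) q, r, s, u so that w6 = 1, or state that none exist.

no solution exists

With t = 1, p = 1, v = 0 fixed, none of the 16 settings of q, r, s, u give w6 = 1.
For example, with q=0, r=0, s=0, u=0:
w1 = u NAND p = 0 NAND 1 = 1
w2 = t OR w1 = 1 OR 1 = 1
w3 = w2 AND v = 1 AND 0 = 0
w4 = s NAND r = 0 NAND 0 = 1
w5 = w3 AND q = 0 AND 0 = 0
w6 = w5 AND w4 = 0 AND 1 = 0
giving w6 = 0 ≠ 1.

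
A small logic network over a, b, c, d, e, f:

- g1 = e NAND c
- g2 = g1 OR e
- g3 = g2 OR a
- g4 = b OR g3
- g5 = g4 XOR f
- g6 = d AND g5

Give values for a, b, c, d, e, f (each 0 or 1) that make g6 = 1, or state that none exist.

Check with a=0, b=1, c=0, d=1, e=0, f=0:
g1 = e NAND c = 0 NAND 0 = 1
g2 = g1 OR e = 1 OR 0 = 1
g3 = g2 OR a = 1 OR 0 = 1
g4 = b OR g3 = 1 OR 1 = 1
g5 = g4 XOR f = 1 XOR 0 = 1
g6 = d AND g5 = 1 AND 1 = 1
So g6 = 1 as required.

a=0, b=1, c=0, d=1, e=0, f=0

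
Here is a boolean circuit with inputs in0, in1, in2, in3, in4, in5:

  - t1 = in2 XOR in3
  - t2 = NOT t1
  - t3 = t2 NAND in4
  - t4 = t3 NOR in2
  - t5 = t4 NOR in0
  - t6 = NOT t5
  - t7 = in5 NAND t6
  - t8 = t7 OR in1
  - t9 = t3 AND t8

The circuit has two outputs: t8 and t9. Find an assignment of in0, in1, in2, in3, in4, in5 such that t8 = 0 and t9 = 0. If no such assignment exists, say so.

Check with in0=1 in1=0 in2=1 in3=0 in4=1 in5=1:
t1 = in2 XOR in3 = 1 XOR 0 = 1
t2 = NOT t1 = NOT 1 = 0
t3 = t2 NAND in4 = 0 NAND 1 = 1
t4 = t3 NOR in2 = 1 NOR 1 = 0
t5 = t4 NOR in0 = 0 NOR 1 = 0
t6 = NOT t5 = NOT 0 = 1
t7 = in5 NAND t6 = 1 NAND 1 = 0
t8 = t7 OR in1 = 0 OR 0 = 0
t9 = t3 AND t8 = 1 AND 0 = 0
So t8 = 0 and t9 = 0.

in0=1 in1=0 in2=1 in3=0 in4=1 in5=1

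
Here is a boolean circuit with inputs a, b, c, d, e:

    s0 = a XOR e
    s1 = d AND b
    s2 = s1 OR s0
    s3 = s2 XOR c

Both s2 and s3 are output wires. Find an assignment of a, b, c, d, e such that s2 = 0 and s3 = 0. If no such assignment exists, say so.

Check with a=0, b=0, c=0, d=1, e=0:
s0 = a XOR e = 0 XOR 0 = 0
s1 = d AND b = 1 AND 0 = 0
s2 = s1 OR s0 = 0 OR 0 = 0
s3 = s2 XOR c = 0 XOR 0 = 0
So s2 = 0 and s3 = 0.

a=0, b=0, c=0, d=1, e=0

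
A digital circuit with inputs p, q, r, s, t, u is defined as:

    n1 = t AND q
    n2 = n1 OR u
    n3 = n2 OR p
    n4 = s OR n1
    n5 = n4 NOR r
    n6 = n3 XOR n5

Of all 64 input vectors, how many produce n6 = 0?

n6 = n3 XOR n5 must be 0, so n3 and n5 are equal.
Enumerating the 64 input combinations, 18 give n6 = 0 and 46 give n6 = 1.

18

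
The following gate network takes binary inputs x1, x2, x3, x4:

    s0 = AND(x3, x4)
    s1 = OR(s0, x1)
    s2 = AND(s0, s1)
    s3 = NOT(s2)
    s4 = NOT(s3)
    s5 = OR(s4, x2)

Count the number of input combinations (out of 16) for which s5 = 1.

10

s5 = OR(s4, x2) must be 1, so at least one of s4, x2 is 1.
Enumerating the 16 input combinations, 10 give s5 = 1 and 6 give s5 = 0.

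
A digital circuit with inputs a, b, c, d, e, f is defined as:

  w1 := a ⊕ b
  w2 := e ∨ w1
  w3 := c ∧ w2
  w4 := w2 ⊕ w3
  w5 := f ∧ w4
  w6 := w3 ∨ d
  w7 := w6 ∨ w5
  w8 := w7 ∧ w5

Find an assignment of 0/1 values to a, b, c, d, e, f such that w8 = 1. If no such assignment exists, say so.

w8 = w7 ∧ w5 must be 1, so both w7 = 1 and w5 = 1.
w7 = w6 ∨ w5 must be 1, so at least one of w6, w5 is 1.
Check with a=1, b=0, c=0, d=0, e=0, f=1:
w1 = a ⊕ b = 1 ⊕ 0 = 1
w2 = e ∨ w1 = 0 ∨ 1 = 1
w3 = c ∧ w2 = 0 ∧ 1 = 0
w4 = w2 ⊕ w3 = 1 ⊕ 0 = 1
w5 = f ∧ w4 = 1 ∧ 1 = 1
w6 = w3 ∨ d = 0 ∨ 0 = 0
w7 = w6 ∨ w5 = 0 ∨ 1 = 1
w8 = w7 ∧ w5 = 1 ∧ 1 = 1
So w8 = 1 as required.

a=1, b=0, c=0, d=0, e=0, f=1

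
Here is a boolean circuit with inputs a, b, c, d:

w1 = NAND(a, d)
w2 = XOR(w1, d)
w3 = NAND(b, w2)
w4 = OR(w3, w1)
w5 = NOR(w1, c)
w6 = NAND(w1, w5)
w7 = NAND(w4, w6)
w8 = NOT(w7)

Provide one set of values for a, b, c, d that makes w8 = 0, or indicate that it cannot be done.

a=1, b=1, c=1, d=1

Check with a=1, b=1, c=1, d=1:
w1 = NAND(a, d) = NAND(1, 1) = 0
w2 = XOR(w1, d) = XOR(0, 1) = 1
w3 = NAND(b, w2) = NAND(1, 1) = 0
w4 = OR(w3, w1) = OR(0, 0) = 0
w5 = NOR(w1, c) = NOR(0, 1) = 0
w6 = NAND(w1, w5) = NAND(0, 0) = 1
w7 = NAND(w4, w6) = NAND(0, 1) = 1
w8 = NOT(w7) = NOT 1 = 0
So w8 = 0 as required.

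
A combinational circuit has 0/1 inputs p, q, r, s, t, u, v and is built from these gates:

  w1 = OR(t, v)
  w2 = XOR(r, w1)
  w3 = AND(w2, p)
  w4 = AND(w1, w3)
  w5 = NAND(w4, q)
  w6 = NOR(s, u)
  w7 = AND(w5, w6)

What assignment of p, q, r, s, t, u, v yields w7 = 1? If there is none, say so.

p=1 q=1 r=1 s=0 t=1 u=0 v=1

w7 = AND(w5, w6) must be 1, so both w5 = 1 and w6 = 1.
Check with p=1 q=1 r=1 s=0 t=1 u=0 v=1:
w1 = OR(t, v) = OR(1, 1) = 1
w2 = XOR(r, w1) = XOR(1, 1) = 0
w3 = AND(w2, p) = AND(0, 1) = 0
w4 = AND(w1, w3) = AND(1, 0) = 0
w5 = NAND(w4, q) = NAND(0, 1) = 1
w6 = NOR(s, u) = NOR(0, 0) = 1
w7 = AND(w5, w6) = AND(1, 1) = 1
So w7 = 1 as required.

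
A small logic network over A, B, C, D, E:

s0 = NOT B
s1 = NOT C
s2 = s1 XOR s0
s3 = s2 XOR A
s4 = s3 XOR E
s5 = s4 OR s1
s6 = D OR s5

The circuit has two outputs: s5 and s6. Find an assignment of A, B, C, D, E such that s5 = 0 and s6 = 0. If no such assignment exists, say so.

A=1, B=1, C=1, D=0, E=1

Check with A=1, B=1, C=1, D=0, E=1:
s0 = NOT B = NOT 1 = 0
s1 = NOT C = NOT 1 = 0
s2 = s1 XOR s0 = 0 XOR 0 = 0
s3 = s2 XOR A = 0 XOR 1 = 1
s4 = s3 XOR E = 1 XOR 1 = 0
s5 = s4 OR s1 = 0 OR 0 = 0
s6 = D OR s5 = 0 OR 0 = 0
So s5 = 0 and s6 = 0.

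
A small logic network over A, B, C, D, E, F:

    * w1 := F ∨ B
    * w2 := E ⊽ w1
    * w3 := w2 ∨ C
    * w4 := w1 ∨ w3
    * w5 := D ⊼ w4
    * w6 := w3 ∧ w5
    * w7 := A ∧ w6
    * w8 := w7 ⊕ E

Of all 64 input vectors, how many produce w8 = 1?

33

w8 = w7 ⊕ E must be 1, so w7 and E differ.
Enumerating the 64 input combinations, 33 give w8 = 1 and 31 give w8 = 0.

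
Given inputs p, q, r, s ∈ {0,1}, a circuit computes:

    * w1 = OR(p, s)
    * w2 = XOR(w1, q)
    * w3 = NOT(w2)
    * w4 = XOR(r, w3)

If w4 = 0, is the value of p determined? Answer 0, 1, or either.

Both values of p occur among assignments with w4 = 0:
  p=0: p=0, q=0, r=0, s=1
  p=1: p=1, q=0, r=0, s=0

either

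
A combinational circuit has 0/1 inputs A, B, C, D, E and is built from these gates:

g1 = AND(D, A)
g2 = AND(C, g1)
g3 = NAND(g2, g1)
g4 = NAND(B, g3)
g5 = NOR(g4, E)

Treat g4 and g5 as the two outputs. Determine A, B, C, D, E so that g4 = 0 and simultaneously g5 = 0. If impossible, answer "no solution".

Check with A=1 B=1 C=0 D=1 E=1:
g1 = AND(D, A) = AND(1, 1) = 1
g2 = AND(C, g1) = AND(0, 1) = 0
g3 = NAND(g2, g1) = NAND(0, 1) = 1
g4 = NAND(B, g3) = NAND(1, 1) = 0
g5 = NOR(g4, E) = NOR(0, 1) = 0
So g4 = 0 and g5 = 0.

A=1 B=1 C=0 D=1 E=1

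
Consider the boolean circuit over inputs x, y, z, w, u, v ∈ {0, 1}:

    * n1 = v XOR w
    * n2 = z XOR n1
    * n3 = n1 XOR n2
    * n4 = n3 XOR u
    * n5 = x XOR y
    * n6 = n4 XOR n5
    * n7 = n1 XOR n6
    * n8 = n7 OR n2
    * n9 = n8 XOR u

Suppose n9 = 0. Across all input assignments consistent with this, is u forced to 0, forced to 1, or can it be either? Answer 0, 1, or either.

either

Both values of u occur among assignments with n9 = 0:
  u=0: x=0, y=0, z=0, w=0, u=0, v=0
  u=1: x=0, y=0, z=0, w=0, u=1, v=0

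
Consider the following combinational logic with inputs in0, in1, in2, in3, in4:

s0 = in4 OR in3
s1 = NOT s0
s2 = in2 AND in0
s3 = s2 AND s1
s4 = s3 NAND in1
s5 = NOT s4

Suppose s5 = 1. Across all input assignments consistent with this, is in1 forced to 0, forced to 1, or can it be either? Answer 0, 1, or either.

1

s5 = NOT s4 must be 1, so s4 = 0.
Every assignment with s5 = 1 has in1 = 1; there are 1 such assignment(s).
  in0=1, in1=1, in2=1, in3=0, in4=0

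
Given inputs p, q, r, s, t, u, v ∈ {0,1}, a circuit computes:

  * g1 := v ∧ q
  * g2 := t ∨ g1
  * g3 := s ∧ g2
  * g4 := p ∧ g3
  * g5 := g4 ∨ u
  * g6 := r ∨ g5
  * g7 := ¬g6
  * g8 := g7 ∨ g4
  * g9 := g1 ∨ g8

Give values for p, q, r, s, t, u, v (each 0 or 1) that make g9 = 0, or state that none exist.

g9 = g1 ∨ g8 must be 0, so both g1 = 0 and g8 = 0.
g1 = v ∧ q must be 0, so at least one of v, q is 0.
Check with p=0, q=1, r=0, s=0, t=1, u=1, v=0:
g1 = v ∧ q = 0 ∧ 1 = 0
g2 = t ∨ g1 = 1 ∨ 0 = 1
g3 = s ∧ g2 = 0 ∧ 1 = 0
g4 = p ∧ g3 = 0 ∧ 0 = 0
g5 = g4 ∨ u = 0 ∨ 1 = 1
g6 = r ∨ g5 = 0 ∨ 1 = 1
g7 = ¬g6 = ¬1 = 0
g8 = g7 ∨ g4 = 0 ∨ 0 = 0
g9 = g1 ∨ g8 = 0 ∨ 0 = 0
So g9 = 0 as required.

p=0, q=1, r=0, s=0, t=1, u=1, v=0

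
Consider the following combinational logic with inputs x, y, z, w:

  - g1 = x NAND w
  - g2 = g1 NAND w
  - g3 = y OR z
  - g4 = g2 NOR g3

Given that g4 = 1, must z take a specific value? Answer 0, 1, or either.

g4 = g2 NOR g3 must be 1, so both g2 = 0 and g3 = 0.
Every assignment with g4 = 1 has z = 0; there are 1 such assignment(s).
  x=0, y=0, z=0, w=1

0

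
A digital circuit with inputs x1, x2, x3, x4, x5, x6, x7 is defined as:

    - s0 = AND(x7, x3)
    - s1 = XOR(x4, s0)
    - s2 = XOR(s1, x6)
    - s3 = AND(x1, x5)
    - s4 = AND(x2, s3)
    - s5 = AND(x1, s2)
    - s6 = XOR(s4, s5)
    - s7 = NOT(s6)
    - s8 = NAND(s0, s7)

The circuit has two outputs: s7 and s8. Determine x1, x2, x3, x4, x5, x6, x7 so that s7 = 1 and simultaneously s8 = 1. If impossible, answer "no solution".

x1=0, x2=0, x3=0, x4=1, x5=0, x6=0, x7=0

Check with x1=0, x2=0, x3=0, x4=1, x5=0, x6=0, x7=0:
s0 = AND(x7, x3) = AND(0, 0) = 0
s1 = XOR(x4, s0) = XOR(1, 0) = 1
s2 = XOR(s1, x6) = XOR(1, 0) = 1
s3 = AND(x1, x5) = AND(0, 0) = 0
s4 = AND(x2, s3) = AND(0, 0) = 0
s5 = AND(x1, s2) = AND(0, 1) = 0
s6 = XOR(s4, s5) = XOR(0, 0) = 0
s7 = NOT(s6) = NOT 0 = 1
s8 = NAND(s0, s7) = NAND(0, 1) = 1
So s7 = 1 and s8 = 1.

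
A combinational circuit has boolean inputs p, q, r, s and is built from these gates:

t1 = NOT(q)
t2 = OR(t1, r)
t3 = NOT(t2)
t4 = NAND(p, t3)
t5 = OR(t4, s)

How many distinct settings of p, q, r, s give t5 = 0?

t5 = OR(t4, s) must be 0, so both t4 = 0 and s = 0.
t4 = NAND(p, t3) must be 0, so both p = 1 and t3 = 1.
t3 = NOT(t2) must be 1, so t2 = 0.
Enumerating the 16 input combinations, 1 give t5 = 0 and 15 give t5 = 1.

1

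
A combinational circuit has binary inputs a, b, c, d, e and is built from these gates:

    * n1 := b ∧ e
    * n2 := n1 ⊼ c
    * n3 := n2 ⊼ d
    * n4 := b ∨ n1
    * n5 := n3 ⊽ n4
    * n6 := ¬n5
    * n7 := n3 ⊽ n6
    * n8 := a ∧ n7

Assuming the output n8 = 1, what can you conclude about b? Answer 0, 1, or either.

n8 = a ∧ n7 must be 1, so both a = 1 and n7 = 1.
Every assignment with n8 = 1 has b = 0; there are 4 such assignment(s).
  a=1, b=0, c=0, d=1, e=0
  a=1, b=0, c=0, d=1, e=1
  a=1, b=0, c=1, d=1, e=0
  a=1, b=0, c=1, d=1, e=1

0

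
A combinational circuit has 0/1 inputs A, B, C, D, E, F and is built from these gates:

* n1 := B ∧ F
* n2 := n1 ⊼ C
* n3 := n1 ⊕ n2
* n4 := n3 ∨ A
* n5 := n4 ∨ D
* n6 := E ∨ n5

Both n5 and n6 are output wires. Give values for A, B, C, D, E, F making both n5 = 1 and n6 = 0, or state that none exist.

Across all 64 input combinations, none give both n5 = 1 and n6 = 0.

no solution exists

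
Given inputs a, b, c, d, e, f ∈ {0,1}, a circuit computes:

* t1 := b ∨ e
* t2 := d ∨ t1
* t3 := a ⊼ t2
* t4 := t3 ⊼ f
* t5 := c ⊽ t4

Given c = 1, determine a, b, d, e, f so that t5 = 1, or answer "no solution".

no solution exists

With c = 1 fixed, none of the 32 settings of a, b, d, e, f give t5 = 1.
For example, with a=0, b=0, d=0, e=1, f=1:
t1 = b ∨ e = 0 ∨ 1 = 1
t2 = d ∨ t1 = 0 ∨ 1 = 1
t3 = a ⊼ t2 = 0 ⊼ 1 = 1
t4 = t3 ⊼ f = 1 ⊼ 1 = 0
t5 = c ⊽ t4 = 1 ⊽ 0 = 0
giving t5 = 0 ≠ 1.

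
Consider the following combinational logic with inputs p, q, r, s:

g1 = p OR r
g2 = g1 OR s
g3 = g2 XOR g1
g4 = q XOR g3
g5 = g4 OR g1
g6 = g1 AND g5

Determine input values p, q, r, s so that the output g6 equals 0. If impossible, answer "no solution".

Check with p=0 q=1 r=0 s=0:
g1 = p OR r = 0 OR 0 = 0
g2 = g1 OR s = 0 OR 0 = 0
g3 = g2 XOR g1 = 0 XOR 0 = 0
g4 = q XOR g3 = 1 XOR 0 = 1
g5 = g4 OR g1 = 1 OR 0 = 1
g6 = g1 AND g5 = 0 AND 1 = 0
So g6 = 0 as required.

p=0 q=1 r=0 s=0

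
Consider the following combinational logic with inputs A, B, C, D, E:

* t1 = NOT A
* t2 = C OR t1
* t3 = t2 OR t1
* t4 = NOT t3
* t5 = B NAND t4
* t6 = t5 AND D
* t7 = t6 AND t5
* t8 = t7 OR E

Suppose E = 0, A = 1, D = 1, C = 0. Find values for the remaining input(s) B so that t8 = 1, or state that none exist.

Check with E = 0, A = 1, D = 1, C = 0 and B=0:
t1 = NOT A = NOT 1 = 0
t2 = C OR t1 = 0 OR 0 = 0
t3 = t2 OR t1 = 0 OR 0 = 0
t4 = NOT t3 = NOT 0 = 1
t5 = B NAND t4 = 0 NAND 1 = 1
t6 = t5 AND D = 1 AND 1 = 1
t7 = t6 AND t5 = 1 AND 1 = 1
t8 = t7 OR E = 1 OR 0 = 1
So t8 = 1.

B=0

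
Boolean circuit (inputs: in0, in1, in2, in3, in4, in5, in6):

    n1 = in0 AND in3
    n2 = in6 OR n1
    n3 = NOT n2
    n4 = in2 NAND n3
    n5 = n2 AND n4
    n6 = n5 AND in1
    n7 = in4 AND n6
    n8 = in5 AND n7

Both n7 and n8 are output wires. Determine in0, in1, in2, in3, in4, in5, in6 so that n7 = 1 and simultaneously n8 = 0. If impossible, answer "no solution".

Check with in0=1, in1=1, in2=1, in3=1, in4=1, in5=0, in6=0:
n1 = in0 AND in3 = 1 AND 1 = 1
n2 = in6 OR n1 = 0 OR 1 = 1
n3 = NOT n2 = NOT 1 = 0
n4 = in2 NAND n3 = 1 NAND 0 = 1
n5 = n2 AND n4 = 1 AND 1 = 1
n6 = n5 AND in1 = 1 AND 1 = 1
n7 = in4 AND n6 = 1 AND 1 = 1
n8 = in5 AND n7 = 0 AND 1 = 0
So n7 = 1 and n8 = 0.

in0=1, in1=1, in2=1, in3=1, in4=1, in5=0, in6=0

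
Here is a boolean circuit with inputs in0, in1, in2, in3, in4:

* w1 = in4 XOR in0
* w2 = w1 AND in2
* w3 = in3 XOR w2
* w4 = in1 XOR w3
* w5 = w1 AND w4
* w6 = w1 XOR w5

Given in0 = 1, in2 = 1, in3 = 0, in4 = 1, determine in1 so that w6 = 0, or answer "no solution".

w6 = w1 XOR w5 must be 0, so w1 and w5 are equal.
Check with in0 = 1, in2 = 1, in3 = 0, in4 = 1 and in1=1:
w1 = in4 XOR in0 = 1 XOR 1 = 0
w2 = w1 AND in2 = 0 AND 1 = 0
w3 = in3 XOR w2 = 0 XOR 0 = 0
w4 = in1 XOR w3 = 1 XOR 0 = 1
w5 = w1 AND w4 = 0 AND 1 = 0
w6 = w1 XOR w5 = 0 XOR 0 = 0
So w6 = 0.

in1=1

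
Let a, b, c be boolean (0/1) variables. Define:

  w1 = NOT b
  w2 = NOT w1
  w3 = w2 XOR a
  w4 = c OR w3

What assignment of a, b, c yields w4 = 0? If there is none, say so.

w4 = c OR w3 must be 0, so both c = 0 and w3 = 0.
Check with a=1, b=1, c=0:
w1 = NOT b = NOT 1 = 0
w2 = NOT w1 = NOT 0 = 1
w3 = w2 XOR a = 1 XOR 1 = 0
w4 = c OR w3 = 0 OR 0 = 0
So w4 = 0 as required.

a=1, b=1, c=0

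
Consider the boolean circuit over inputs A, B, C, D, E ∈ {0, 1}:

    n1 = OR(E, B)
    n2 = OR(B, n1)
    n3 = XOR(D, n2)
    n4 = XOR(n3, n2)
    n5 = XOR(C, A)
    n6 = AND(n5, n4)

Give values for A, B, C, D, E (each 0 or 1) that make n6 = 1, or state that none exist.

A=0, B=1, C=1, D=1, E=0

n6 = AND(n5, n4) must be 1, so both n5 = 1 and n4 = 1.
Check with A=0, B=1, C=1, D=1, E=0:
n1 = OR(E, B) = OR(0, 1) = 1
n2 = OR(B, n1) = OR(1, 1) = 1
n3 = XOR(D, n2) = XOR(1, 1) = 0
n4 = XOR(n3, n2) = XOR(0, 1) = 1
n5 = XOR(C, A) = XOR(1, 0) = 1
n6 = AND(n5, n4) = AND(1, 1) = 1
So n6 = 1 as required.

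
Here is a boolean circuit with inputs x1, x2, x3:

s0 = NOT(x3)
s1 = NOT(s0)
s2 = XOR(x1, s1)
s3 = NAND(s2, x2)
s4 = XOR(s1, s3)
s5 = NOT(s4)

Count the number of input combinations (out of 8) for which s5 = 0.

s5 = NOT(s4) must be 0, so s4 = 1.
s4 = XOR(s1, s3) must be 1, so s1 and s3 differ.
Satisfying assignments:
  x1=0, x2=0, x3=0
  x1=0, x2=1, x3=0
  x1=0, x2=1, x3=1
  x1=1, x2=0, x3=0

4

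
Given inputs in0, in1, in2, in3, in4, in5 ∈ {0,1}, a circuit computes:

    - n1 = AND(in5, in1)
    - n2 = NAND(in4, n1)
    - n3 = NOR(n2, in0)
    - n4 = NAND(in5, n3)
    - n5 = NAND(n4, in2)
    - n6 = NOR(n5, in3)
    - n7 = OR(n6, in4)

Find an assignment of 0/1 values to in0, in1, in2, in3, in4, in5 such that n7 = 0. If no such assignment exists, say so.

in0=1, in1=0, in2=0, in3=1, in4=0, in5=0

n7 = OR(n6, in4) must be 0, so both n6 = 0 and in4 = 0.
Check with in0=1, in1=0, in2=0, in3=1, in4=0, in5=0:
n1 = AND(in5, in1) = AND(0, 0) = 0
n2 = NAND(in4, n1) = NAND(0, 0) = 1
n3 = NOR(n2, in0) = NOR(1, 1) = 0
n4 = NAND(in5, n3) = NAND(0, 0) = 1
n5 = NAND(n4, in2) = NAND(1, 0) = 1
n6 = NOR(n5, in3) = NOR(1, 1) = 0
n7 = OR(n6, in4) = OR(0, 0) = 0
So n7 = 0 as required.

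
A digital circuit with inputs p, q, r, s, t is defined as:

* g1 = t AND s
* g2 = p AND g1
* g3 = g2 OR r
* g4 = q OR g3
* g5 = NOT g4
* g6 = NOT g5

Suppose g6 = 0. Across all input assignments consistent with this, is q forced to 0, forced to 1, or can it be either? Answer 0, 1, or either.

0

g6 = NOT g5 must be 0, so g5 = 1.
Every assignment with g6 = 0 has q = 0; there are 7 such assignment(s).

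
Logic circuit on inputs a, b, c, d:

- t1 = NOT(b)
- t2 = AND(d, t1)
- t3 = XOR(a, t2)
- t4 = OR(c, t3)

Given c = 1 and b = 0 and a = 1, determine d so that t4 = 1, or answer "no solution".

Check with c = 1 and b = 0 and a = 1 and d=1:
t1 = NOT(b) = NOT 0 = 1
t2 = AND(d, t1) = AND(1, 1) = 1
t3 = XOR(a, t2) = XOR(1, 1) = 0
t4 = OR(c, t3) = OR(1, 0) = 1
So t4 = 1.

d=1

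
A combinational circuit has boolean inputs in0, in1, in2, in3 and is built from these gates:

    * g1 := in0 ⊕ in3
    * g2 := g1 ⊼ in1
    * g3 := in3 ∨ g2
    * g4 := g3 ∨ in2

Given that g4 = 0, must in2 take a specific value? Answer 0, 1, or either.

0

g4 = g3 ∨ in2 must be 0, so both g3 = 0 and in2 = 0.
Every assignment with g4 = 0 has in2 = 0; there are 1 such assignment(s).
  in0=1, in1=1, in2=0, in3=0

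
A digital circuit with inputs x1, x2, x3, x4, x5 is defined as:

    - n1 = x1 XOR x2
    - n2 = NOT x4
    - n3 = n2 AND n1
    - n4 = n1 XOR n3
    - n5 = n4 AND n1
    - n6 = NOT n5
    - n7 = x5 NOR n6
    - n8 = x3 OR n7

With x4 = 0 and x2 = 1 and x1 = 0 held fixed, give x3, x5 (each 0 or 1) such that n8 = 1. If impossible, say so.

Check with x4 = 0 and x2 = 1 and x1 = 0 and x3=1, x5=0:
n1 = x1 XOR x2 = 0 XOR 1 = 1
n2 = NOT x4 = NOT 0 = 1
n3 = n2 AND n1 = 1 AND 1 = 1
n4 = n1 XOR n3 = 1 XOR 1 = 0
n5 = n4 AND n1 = 0 AND 1 = 0
n6 = NOT n5 = NOT 0 = 1
n7 = x5 NOR n6 = 0 NOR 1 = 0
n8 = x3 OR n7 = 1 OR 0 = 1
So n8 = 1.

x3=1, x5=0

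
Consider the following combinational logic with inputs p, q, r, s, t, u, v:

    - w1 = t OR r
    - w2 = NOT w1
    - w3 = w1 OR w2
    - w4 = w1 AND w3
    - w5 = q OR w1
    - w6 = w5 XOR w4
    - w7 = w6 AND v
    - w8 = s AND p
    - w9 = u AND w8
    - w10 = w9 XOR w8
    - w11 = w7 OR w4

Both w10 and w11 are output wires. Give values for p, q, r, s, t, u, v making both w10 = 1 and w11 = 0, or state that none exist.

p=1 q=1 r=0 s=1 t=0 u=0 v=0

Check with p=1 q=1 r=0 s=1 t=0 u=0 v=0:
w1 = t OR r = 0 OR 0 = 0
w2 = NOT w1 = NOT 0 = 1
w3 = w1 OR w2 = 0 OR 1 = 1
w4 = w1 AND w3 = 0 AND 1 = 0
w5 = q OR w1 = 1 OR 0 = 1
w6 = w5 XOR w4 = 1 XOR 0 = 1
w7 = w6 AND v = 1 AND 0 = 0
w8 = s AND p = 1 AND 1 = 1
w9 = u AND w8 = 0 AND 1 = 0
w10 = w9 XOR w8 = 0 XOR 1 = 1
w11 = w7 OR w4 = 0 OR 0 = 0
So w10 = 1 and w11 = 0.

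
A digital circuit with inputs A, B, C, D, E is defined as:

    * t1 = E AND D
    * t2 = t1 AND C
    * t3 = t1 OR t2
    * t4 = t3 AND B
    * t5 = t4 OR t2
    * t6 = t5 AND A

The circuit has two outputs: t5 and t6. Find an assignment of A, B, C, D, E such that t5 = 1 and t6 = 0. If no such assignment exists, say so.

Check with A=0, B=1, C=0, D=1, E=1:
t1 = E AND D = 1 AND 1 = 1
t2 = t1 AND C = 1 AND 0 = 0
t3 = t1 OR t2 = 1 OR 0 = 1
t4 = t3 AND B = 1 AND 1 = 1
t5 = t4 OR t2 = 1 OR 0 = 1
t6 = t5 AND A = 1 AND 0 = 0
So t5 = 1 and t6 = 0.

A=0, B=1, C=0, D=1, E=1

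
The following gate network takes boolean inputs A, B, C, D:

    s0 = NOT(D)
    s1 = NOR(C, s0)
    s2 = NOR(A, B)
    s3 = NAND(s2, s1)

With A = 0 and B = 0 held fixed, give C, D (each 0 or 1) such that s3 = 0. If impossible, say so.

Check with A = 0 and B = 0 and C=0, D=1:
s0 = NOT(D) = NOT 1 = 0
s1 = NOR(C, s0) = NOR(0, 0) = 1
s2 = NOR(A, B) = NOR(0, 0) = 1
s3 = NAND(s2, s1) = NAND(1, 1) = 0
So s3 = 0.

C=0, D=1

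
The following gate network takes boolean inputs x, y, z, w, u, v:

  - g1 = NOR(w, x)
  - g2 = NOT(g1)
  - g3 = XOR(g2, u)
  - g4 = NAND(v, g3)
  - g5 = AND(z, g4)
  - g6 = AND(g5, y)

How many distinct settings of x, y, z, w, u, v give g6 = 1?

12

g6 = AND(g5, y) must be 1, so both g5 = 1 and y = 1.
Enumerating the 64 input combinations, 12 give g6 = 1 and 52 give g6 = 0.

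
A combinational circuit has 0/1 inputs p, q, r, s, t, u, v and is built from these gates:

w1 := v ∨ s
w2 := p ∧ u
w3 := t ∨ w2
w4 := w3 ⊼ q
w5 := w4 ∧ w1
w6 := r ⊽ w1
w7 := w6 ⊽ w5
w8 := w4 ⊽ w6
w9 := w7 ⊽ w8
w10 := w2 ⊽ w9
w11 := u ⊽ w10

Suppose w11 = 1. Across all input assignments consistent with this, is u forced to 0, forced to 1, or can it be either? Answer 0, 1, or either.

w11 = u ⊽ w10 must be 1, so both u = 0 and w10 = 0.
w10 = w2 ⊽ w9 must be 0, so at least one of w2, w9 is 1.
Every assignment with w11 = 1 has u = 0; there are 44 such assignment(s).

0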